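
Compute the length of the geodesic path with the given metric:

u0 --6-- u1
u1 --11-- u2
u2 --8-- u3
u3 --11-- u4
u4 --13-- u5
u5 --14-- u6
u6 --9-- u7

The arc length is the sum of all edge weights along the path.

Arc length = 6 + 11 + 8 + 11 + 13 + 14 + 9 = 72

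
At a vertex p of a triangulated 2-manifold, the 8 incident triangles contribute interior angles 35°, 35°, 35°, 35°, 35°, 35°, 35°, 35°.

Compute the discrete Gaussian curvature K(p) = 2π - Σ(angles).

Sum of angles = 280°. K = 360° - 280° = 80°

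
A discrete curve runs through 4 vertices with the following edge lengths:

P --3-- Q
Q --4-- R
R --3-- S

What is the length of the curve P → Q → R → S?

Arc length = 3 + 4 + 3 = 10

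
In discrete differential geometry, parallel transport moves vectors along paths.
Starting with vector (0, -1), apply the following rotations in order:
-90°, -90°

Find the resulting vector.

Total rotation: (-90°) + (-90°) = -180° ≡ 180° (mod 360°). Final vector: (0, 1)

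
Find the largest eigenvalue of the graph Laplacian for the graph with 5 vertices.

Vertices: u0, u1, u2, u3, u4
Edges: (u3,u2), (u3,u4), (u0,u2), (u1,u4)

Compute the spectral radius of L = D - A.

Degrees: deg(u0) = 1, deg(u1) = 1, deg(u2) = 2, deg(u3) = 2, deg(u4) = 2.
L = D − A with rows/columns ordered (u0, u1, u2, u3, u4):
  [ 1,  0, -1,  0,  0]
  [ 0,  1,  0,  0, -1]
  [-1,  0,  2, -1,  0]
  [ 0,  0, -1,  2, -1]
  [ 0, -1,  0, -1,  2]
Characteristic polynomial: det(λI − L) = λ(λ² − 3λ + 1)(λ² − 5λ + 5).
Roots: λ = 0; (λ² − 3λ + 1) = 0 ⇒ λ = (3 ± √5)/2 ≈ 0.382, 2.618; (λ² − 5λ + 5) = 0 ⇒ λ = (5 ± √5)/2 ≈ 1.382, 3.618.
(Check: the roots sum (with multiplicity) to 8, matching trace L = Σdeg = 2·4 = 8.)
Laplacian eigenvalues: [0.0, 0.382, 1.382, 2.618, 3.618]. Largest eigenvalue (spectral radius) = 3.618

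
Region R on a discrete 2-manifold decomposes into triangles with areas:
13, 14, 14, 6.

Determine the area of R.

13 + 14 + 14 + 6 = 47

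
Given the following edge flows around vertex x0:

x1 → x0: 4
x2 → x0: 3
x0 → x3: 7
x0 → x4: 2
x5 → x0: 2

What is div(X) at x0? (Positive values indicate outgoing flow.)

Divergence = sum of outgoing flows = (-4) + (-3) + 7 + 2 + (-2) = 0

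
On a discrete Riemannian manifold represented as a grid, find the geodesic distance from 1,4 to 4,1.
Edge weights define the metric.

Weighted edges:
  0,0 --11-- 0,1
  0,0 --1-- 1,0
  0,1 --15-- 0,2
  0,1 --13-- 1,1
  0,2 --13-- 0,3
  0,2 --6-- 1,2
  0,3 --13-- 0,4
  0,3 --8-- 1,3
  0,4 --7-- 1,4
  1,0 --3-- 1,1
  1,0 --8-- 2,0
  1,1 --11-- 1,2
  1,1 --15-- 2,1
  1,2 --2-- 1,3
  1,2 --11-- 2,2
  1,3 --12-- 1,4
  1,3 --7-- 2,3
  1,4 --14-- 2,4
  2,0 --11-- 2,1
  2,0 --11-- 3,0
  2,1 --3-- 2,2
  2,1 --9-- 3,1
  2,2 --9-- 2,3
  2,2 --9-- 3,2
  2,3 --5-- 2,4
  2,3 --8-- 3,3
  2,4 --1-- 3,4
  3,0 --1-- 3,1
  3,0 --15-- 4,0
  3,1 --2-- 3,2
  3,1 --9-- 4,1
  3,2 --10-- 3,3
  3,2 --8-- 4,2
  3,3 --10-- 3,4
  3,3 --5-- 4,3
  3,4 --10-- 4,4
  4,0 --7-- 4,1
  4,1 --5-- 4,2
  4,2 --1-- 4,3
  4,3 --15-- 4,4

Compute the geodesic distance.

Shortest path: 1,4 → 2,4 → 3,4 → 3,3 → 4,3 → 4,2 → 4,1, total weight = 36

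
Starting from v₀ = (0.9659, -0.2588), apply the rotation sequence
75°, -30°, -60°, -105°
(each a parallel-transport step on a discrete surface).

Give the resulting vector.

Total rotation: 75° + (-30°) + (-60°) + (-105°) = -120°. Final vector: (-0.7071, -0.7071)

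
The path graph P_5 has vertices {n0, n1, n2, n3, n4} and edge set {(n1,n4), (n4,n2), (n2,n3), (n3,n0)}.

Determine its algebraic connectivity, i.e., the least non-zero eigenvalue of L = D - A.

The path graph P_n has Laplacian eigenvalues λ_k = 2 − 2cos(kπ/n), k = 0, 1, …, n−1. Here n = 5:
k=0: 2 − 2cos(0) = 0.0; k=1: 2 − 2cos(π/5) = 0.382; k=2: 2 − 2cos(2π/5) = 1.382; k=3: 2 − 2cos(3π/5) = 2.618; k=4: 2 − 2cos(4π/5) = 3.618.
Laplacian eigenvalues: [0.0, 0.382, 1.382, 2.618, 3.618]. Algebraic connectivity (smallest non-zero eigenvalue) = 0.382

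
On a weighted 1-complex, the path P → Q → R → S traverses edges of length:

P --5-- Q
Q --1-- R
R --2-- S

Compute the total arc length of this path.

Arc length = 5 + 1 + 2 = 8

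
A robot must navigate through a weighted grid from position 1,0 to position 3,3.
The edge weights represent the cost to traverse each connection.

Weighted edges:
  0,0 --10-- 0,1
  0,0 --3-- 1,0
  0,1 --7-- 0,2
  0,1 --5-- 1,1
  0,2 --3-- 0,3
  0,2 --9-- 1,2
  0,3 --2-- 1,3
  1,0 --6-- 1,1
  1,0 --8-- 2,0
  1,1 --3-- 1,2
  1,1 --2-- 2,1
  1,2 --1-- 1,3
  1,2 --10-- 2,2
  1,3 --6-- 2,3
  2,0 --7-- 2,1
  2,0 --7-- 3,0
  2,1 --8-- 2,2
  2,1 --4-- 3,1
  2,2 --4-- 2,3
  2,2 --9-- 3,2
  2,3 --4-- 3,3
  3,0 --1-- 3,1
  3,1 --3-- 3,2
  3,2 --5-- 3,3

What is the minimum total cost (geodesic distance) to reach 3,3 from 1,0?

Shortest path: 1,0 → 1,1 → 2,1 → 3,1 → 3,2 → 3,3, total weight = 20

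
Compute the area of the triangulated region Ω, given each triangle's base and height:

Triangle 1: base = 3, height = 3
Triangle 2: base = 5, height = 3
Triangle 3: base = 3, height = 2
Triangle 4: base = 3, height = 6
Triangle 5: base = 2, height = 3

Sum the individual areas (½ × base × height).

(1/2)×3×3 + (1/2)×5×3 + (1/2)×3×2 + (1/2)×3×6 + (1/2)×2×3 = 27.0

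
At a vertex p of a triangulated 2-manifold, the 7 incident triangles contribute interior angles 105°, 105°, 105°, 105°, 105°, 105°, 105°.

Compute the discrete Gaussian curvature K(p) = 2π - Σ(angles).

Sum of angles = 735°. K = 360° - 735° = -375° = -25π/12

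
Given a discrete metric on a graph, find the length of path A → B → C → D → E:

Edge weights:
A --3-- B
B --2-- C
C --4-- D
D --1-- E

Arc length = 3 + 2 + 4 + 1 = 10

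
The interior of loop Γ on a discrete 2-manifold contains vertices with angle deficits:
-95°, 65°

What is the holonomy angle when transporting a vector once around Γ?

Holonomy = total enclosed curvature = (-95°) + 65° = -30°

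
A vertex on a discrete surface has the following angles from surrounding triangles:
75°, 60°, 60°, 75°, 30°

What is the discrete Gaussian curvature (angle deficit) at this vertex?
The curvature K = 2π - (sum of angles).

Sum of angles = 300°. K = 360° - 300° = 60°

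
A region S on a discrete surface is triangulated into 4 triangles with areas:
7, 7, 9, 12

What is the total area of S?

7 + 7 + 9 + 12 = 35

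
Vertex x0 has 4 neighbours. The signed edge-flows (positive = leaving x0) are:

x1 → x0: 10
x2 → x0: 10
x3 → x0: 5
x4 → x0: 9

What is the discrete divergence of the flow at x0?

Divergence = sum of outgoing flows = (-10) + (-10) + (-5) + (-9) = -34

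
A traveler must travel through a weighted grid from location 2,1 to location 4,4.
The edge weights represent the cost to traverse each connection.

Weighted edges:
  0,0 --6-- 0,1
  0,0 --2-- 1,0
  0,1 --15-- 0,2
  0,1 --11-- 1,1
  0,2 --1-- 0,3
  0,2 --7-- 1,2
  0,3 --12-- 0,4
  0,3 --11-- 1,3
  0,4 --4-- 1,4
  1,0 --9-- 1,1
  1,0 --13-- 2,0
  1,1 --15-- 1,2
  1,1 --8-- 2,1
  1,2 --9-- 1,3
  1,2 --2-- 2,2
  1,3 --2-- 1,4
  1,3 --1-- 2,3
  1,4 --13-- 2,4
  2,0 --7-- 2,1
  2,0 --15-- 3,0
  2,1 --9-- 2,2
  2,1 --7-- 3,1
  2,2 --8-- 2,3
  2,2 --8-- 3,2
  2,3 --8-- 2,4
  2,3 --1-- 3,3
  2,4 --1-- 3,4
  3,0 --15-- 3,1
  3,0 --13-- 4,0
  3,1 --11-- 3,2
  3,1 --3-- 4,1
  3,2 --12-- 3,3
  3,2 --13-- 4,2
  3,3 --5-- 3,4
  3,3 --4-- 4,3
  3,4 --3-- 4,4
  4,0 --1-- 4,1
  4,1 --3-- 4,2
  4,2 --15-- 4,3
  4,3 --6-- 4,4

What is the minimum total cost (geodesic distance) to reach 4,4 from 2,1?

Shortest path: 2,1 → 2,2 → 2,3 → 3,3 → 3,4 → 4,4, total weight = 26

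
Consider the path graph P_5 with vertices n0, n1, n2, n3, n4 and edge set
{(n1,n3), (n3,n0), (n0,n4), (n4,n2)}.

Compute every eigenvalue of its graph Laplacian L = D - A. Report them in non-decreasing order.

The path graph P_n has Laplacian eigenvalues λ_k = 2 − 2cos(kπ/n), k = 0, 1, …, n−1. Here n = 5:
k=0: 2 − 2cos(0) = 0.0; k=1: 2 − 2cos(π/5) = 0.382; k=2: 2 − 2cos(2π/5) = 1.382; k=3: 2 − 2cos(3π/5) = 2.618; k=4: 2 − 2cos(4π/5) = 3.618.
Laplacian eigenvalues (increasing order): [0.0, 0.382, 1.382, 2.618, 3.618]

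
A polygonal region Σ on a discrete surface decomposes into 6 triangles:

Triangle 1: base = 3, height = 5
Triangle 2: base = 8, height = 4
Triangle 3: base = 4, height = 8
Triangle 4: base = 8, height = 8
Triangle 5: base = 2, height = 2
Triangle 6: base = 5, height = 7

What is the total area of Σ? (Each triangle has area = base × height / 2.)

(1/2)×3×5 + (1/2)×8×4 + (1/2)×4×8 + (1/2)×8×8 + (1/2)×2×2 + (1/2)×5×7 = 91.0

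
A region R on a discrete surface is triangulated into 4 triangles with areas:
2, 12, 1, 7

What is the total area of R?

2 + 12 + 1 + 7 = 22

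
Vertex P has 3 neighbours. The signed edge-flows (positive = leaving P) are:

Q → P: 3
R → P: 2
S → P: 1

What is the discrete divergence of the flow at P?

Divergence = sum of outgoing flows = (-3) + (-2) + (-1) = -6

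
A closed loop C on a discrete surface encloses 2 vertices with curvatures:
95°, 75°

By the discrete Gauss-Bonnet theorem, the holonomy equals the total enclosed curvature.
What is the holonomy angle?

Holonomy = total enclosed curvature = 95° + 75° = 170°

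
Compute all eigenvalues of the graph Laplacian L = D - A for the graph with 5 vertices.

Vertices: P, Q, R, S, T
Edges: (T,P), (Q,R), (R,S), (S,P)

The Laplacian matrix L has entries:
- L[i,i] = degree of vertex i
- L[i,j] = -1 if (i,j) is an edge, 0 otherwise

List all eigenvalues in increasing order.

Degrees: deg(P) = 2, deg(Q) = 1, deg(R) = 2, deg(S) = 2, deg(T) = 1.
L = D − A with rows/columns ordered (P, Q, R, S, T):
  [ 2,  0,  0, -1, -1]
  [ 0,  1, -1,  0,  0]
  [ 0, -1,  2, -1,  0]
  [-1,  0, -1,  2,  0]
  [-1,  0,  0,  0,  1]
Characteristic polynomial: det(λI − L) = λ(λ² − 3λ + 1)(λ² − 5λ + 5).
Roots: λ = 0; (λ² − 3λ + 1) = 0 ⇒ λ = (3 ± √5)/2 ≈ 0.382, 2.618; (λ² − 5λ + 5) = 0 ⇒ λ = (5 ± √5)/2 ≈ 1.382, 3.618.
(Check: the roots sum (with multiplicity) to 8, matching trace L = Σdeg = 2·4 = 8.)
Laplacian eigenvalues (increasing order): [0.0, 0.382, 1.382, 2.618, 3.618]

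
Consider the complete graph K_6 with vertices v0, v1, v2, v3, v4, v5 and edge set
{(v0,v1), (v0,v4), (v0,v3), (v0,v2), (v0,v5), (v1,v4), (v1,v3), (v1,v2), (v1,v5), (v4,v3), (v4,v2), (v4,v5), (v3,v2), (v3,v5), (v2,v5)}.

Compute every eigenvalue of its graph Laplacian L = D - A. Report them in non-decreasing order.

For the complete graph K_n, L = nI − J (J = all-ones matrix). J has eigenvalues n (once, eigenvector 𝟙) and 0 (multiplicity n−1), so L has eigenvalues 0 (once) and n (multiplicity n−1). Here n = 6: eigenvalue 0 once and 6 with multiplicity 5.
Laplacian eigenvalues (increasing order): [0.0, 6.0, 6.0, 6.0, 6.0, 6.0]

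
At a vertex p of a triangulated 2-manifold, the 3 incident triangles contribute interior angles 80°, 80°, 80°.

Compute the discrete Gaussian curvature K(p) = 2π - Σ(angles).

Sum of angles = 240°. K = 360° - 240° = 120°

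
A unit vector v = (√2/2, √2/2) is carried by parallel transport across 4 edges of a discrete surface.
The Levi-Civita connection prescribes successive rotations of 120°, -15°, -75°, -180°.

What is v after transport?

Total rotation: 120° + (-15°) + (-75°) + (-180°) = -150°. Final vector: (-0.2588, -0.9659)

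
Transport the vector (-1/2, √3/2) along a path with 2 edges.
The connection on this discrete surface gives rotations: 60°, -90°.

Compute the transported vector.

Total rotation: 60° + (-90°) = -30°. Final vector: (0, 1)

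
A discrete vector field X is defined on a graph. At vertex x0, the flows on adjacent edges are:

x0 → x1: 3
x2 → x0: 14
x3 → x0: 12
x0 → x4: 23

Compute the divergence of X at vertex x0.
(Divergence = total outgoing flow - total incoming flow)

Divergence = sum of outgoing flows = 3 + (-14) + (-12) + 23 = 0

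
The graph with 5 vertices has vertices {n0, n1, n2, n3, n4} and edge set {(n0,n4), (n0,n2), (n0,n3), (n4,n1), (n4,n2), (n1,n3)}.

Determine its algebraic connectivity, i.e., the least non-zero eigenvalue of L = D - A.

Degrees: deg(n0) = 3, deg(n1) = 2, deg(n2) = 2, deg(n3) = 2, deg(n4) = 3.
L = D − A with rows/columns ordered (n0, n1, n2, n3, n4):
  [ 3,  0, -1, -1, -1]
  [ 0,  2,  0, -1, -1]
  [-1,  0,  2,  0, -1]
  [-1, -1,  0,  2,  0]
  [-1, -1, -1,  0,  3]
Characteristic polynomial: det(λI − L) = λ(λ² − 5λ + 5)(λ² − 7λ + 11).
Roots: λ = 0; (λ² − 5λ + 5) = 0 ⇒ λ = (5 ± √5)/2 ≈ 1.382, 3.618; (λ² − 7λ + 11) = 0 ⇒ λ = (7 ± √5)/2 ≈ 2.382, 4.618.
(Check: the roots sum (with multiplicity) to 12, matching trace L = Σdeg = 2·6 = 12.)
Laplacian eigenvalues: [0.0, 1.382, 2.382, 3.618, 4.618]. Algebraic connectivity (smallest non-zero eigenvalue) = 1.382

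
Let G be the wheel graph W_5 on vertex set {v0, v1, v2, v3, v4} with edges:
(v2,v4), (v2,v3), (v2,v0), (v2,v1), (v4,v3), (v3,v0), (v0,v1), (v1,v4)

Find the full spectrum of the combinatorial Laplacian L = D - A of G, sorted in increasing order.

The wheel W_5 is the join K_1 ∨ C_4 (a hub joined to every vertex of a cycle of length 4). For a join G ∨ H (G on p vertices, H on q vertices) the Laplacian spectrum is 0, p+q, the eigenvalues of L(G) other than one 0 each shifted by +q, and the eigenvalues of L(H) other than one 0 each shifted by +p. With G = K_1 (p = 1, nothing left after dropping its 0) and H = C_4 (q = 4, eigenvalues 2 − 2cos(2πk/4), k = 0, …, 3; drop k = 0), the spectrum of W_5 is 0, 5, and 1 + (2 − 2cos(2πk/4)) = 3 − 2cos(2πk/4) for k = 1, …, 3:
k=1: 3 − 2cos(π/2) = 3.0; k=2: 3 − 2cos(π) = 5.0; k=3: 3 − 2cos(3π/2) = 3.0.
Laplacian eigenvalues (increasing order): [0.0, 3.0, 3.0, 5.0, 5.0]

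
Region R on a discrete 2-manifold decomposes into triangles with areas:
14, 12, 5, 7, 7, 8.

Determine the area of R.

14 + 12 + 5 + 7 + 7 + 8 = 53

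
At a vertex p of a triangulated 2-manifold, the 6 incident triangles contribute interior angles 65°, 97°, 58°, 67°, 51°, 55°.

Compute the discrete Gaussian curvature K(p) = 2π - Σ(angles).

Sum of angles = 393°. K = 360° - 393° = -33° = -11π/60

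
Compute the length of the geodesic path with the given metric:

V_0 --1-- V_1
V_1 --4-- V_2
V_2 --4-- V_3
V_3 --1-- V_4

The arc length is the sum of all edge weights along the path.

Arc length = 1 + 4 + 4 + 1 = 10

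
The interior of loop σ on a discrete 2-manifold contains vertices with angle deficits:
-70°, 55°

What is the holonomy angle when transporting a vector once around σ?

Holonomy = total enclosed curvature = (-70°) + 55° = -15°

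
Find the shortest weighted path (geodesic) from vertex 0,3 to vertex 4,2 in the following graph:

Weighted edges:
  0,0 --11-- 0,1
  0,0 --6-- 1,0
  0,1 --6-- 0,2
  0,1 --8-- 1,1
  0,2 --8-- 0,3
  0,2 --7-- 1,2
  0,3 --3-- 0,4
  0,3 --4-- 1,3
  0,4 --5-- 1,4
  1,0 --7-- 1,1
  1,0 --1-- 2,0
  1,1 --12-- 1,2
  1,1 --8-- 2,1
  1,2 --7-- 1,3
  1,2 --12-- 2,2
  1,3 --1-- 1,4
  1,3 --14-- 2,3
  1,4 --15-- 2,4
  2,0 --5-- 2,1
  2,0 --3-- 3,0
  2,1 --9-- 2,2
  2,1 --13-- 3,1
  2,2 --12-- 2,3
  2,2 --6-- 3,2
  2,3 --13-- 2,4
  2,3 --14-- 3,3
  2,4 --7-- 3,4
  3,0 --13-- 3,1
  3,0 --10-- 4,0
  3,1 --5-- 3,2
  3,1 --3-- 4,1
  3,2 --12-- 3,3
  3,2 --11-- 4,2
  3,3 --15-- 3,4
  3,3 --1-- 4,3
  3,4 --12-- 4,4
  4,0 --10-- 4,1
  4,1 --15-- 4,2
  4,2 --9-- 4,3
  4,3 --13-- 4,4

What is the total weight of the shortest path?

Shortest path: 0,3 → 1,3 → 1,2 → 2,2 → 3,2 → 4,2, total weight = 40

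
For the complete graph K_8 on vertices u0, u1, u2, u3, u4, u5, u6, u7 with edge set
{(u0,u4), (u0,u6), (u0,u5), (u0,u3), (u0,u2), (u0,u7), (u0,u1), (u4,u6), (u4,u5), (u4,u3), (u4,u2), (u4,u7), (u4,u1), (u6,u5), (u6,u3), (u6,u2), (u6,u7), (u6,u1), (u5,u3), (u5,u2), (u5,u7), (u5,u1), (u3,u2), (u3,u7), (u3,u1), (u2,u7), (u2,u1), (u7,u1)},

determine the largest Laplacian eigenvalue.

For the complete graph K_n, L = nI − J (J = all-ones matrix). J has eigenvalues n (once, eigenvector 𝟙) and 0 (multiplicity n−1), so L has eigenvalues 0 (once) and n (multiplicity n−1). Here n = 8: eigenvalue 0 once and 8 with multiplicity 7.
Laplacian eigenvalues: [0.0, 8.0, 8.0, 8.0, 8.0, 8.0, 8.0, 8.0]. Largest eigenvalue (spectral radius) = 8.0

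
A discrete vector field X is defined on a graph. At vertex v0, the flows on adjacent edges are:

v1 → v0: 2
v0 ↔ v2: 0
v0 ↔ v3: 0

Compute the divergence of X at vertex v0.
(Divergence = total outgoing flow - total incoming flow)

Divergence = sum of outgoing flows = (-2) + 0 + 0 = -2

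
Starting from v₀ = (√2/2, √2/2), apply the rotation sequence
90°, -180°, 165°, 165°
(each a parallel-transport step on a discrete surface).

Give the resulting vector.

Total rotation: 90° + (-180°) + 165° + 165° = 240° ≡ -120° (mod 360°). Final vector: (0.2588, -0.9659)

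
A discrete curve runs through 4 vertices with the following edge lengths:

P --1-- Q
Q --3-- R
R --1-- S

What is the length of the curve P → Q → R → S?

Arc length = 1 + 3 + 1 = 5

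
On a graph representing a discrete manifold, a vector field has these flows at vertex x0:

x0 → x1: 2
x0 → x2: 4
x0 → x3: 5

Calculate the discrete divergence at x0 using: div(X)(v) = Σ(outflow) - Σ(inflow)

Divergence = sum of outgoing flows = 2 + 4 + 5 = 11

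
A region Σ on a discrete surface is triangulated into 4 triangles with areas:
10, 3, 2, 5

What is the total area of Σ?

10 + 3 + 2 + 5 = 20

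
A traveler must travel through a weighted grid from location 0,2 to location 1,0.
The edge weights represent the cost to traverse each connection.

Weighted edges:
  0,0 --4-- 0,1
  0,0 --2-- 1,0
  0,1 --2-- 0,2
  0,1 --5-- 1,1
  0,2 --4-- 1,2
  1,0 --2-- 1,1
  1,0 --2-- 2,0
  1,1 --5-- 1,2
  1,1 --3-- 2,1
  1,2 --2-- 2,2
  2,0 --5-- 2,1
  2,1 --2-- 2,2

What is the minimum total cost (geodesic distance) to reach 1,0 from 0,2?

Shortest path: 0,2 → 0,1 → 0,0 → 1,0, total weight = 8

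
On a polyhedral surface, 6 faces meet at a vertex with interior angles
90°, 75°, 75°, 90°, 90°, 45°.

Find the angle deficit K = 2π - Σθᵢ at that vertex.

Sum of angles = 465°. K = 360° - 465° = -105°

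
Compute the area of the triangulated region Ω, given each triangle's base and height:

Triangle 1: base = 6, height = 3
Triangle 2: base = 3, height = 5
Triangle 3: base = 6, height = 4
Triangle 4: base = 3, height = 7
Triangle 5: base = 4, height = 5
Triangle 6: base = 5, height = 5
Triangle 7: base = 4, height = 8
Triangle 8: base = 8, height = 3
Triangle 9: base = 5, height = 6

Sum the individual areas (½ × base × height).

(1/2)×6×3 + (1/2)×3×5 + (1/2)×6×4 + (1/2)×3×7 + (1/2)×4×5 + (1/2)×5×5 + (1/2)×4×8 + (1/2)×8×3 + (1/2)×5×6 = 104.5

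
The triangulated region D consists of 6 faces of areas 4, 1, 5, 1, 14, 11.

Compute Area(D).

4 + 1 + 5 + 1 + 14 + 11 = 36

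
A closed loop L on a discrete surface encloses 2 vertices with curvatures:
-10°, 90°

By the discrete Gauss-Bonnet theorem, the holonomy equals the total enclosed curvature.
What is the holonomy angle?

Holonomy = total enclosed curvature = (-10°) + 90° = 80°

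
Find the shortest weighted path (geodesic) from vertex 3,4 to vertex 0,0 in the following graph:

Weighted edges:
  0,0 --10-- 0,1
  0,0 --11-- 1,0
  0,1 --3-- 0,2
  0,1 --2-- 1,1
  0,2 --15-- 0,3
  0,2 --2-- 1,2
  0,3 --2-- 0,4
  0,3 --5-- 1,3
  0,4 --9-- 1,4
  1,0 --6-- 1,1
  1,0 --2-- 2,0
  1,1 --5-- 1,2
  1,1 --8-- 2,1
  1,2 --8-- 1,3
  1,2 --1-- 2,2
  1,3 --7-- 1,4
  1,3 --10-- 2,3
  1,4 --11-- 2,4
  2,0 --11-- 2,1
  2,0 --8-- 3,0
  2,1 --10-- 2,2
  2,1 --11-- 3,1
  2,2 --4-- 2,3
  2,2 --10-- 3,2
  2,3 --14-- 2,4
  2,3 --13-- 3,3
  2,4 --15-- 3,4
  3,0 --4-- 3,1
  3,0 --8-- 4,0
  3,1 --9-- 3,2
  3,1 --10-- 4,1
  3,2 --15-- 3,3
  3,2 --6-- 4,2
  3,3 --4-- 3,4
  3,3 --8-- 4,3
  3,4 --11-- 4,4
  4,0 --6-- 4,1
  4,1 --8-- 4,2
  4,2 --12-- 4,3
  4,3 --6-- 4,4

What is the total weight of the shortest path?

Shortest path: 3,4 → 3,3 → 2,3 → 2,2 → 1,2 → 0,2 → 0,1 → 0,0, total weight = 37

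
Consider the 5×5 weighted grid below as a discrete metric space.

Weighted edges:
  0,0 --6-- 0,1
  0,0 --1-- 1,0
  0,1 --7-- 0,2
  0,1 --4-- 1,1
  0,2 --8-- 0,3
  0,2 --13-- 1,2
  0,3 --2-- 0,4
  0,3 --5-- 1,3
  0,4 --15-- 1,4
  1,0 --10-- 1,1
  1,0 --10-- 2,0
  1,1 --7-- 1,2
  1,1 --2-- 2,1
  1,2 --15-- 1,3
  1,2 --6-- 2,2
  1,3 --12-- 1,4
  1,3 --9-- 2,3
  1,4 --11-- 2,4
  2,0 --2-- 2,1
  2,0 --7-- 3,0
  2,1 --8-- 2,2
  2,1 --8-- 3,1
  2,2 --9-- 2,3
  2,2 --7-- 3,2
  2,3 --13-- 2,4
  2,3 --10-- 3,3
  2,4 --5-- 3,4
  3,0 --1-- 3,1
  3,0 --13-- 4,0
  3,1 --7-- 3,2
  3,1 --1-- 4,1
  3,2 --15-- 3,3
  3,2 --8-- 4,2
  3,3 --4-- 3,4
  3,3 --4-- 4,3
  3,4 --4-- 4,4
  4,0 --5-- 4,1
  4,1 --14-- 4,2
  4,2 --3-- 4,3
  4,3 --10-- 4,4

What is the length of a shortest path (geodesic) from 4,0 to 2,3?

Shortest path: 4,0 → 4,1 → 3,1 → 3,2 → 2,2 → 2,3, total weight = 29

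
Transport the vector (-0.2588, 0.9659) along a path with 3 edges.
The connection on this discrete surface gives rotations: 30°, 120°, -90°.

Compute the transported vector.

Total rotation: 30° + 120° + (-90°) = 60°. Final vector: (-0.9659, 0.2588)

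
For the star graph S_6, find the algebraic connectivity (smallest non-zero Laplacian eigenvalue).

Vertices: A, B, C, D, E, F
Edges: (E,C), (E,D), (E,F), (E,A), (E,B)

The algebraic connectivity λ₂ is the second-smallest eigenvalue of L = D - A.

The star S_6 is the complete bipartite graph K_{1,5} (one hub of degree 5, 5 leaves of degree 1). The Laplacian spectrum of K_{p,q} is 0, p (multiplicity q−1), q (multiplicity p−1), p+q. With p = 1, q = 5: 0 once, 1 with multiplicity 4, and 6 once. (Check: trace L = sum of degrees = 10 = 4·1 + 6.)
Laplacian eigenvalues: [0.0, 1.0, 1.0, 1.0, 1.0, 6.0]. Algebraic connectivity (smallest non-zero eigenvalue) = 1.0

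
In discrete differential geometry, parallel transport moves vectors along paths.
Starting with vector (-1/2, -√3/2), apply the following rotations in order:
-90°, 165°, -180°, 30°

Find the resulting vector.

Total rotation: (-90°) + 165° + (-180°) + 30° = -75°. Final vector: (-0.9659, 0.2588)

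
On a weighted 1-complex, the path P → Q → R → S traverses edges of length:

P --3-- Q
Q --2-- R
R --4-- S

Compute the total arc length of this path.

Arc length = 3 + 2 + 4 = 9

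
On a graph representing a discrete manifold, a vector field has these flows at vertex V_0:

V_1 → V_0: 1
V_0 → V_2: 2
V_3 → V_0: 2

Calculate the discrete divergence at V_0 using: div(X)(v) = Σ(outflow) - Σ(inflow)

Divergence = sum of outgoing flows = (-1) + 2 + (-2) = -1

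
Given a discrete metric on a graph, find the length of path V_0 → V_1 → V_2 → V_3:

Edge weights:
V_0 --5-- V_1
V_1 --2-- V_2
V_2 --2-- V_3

Arc length = 5 + 2 + 2 = 9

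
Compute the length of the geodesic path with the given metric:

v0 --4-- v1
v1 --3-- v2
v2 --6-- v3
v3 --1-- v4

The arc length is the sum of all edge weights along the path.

Arc length = 4 + 3 + 6 + 1 = 14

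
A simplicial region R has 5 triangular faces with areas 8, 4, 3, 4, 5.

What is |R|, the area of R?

8 + 4 + 3 + 4 + 5 = 24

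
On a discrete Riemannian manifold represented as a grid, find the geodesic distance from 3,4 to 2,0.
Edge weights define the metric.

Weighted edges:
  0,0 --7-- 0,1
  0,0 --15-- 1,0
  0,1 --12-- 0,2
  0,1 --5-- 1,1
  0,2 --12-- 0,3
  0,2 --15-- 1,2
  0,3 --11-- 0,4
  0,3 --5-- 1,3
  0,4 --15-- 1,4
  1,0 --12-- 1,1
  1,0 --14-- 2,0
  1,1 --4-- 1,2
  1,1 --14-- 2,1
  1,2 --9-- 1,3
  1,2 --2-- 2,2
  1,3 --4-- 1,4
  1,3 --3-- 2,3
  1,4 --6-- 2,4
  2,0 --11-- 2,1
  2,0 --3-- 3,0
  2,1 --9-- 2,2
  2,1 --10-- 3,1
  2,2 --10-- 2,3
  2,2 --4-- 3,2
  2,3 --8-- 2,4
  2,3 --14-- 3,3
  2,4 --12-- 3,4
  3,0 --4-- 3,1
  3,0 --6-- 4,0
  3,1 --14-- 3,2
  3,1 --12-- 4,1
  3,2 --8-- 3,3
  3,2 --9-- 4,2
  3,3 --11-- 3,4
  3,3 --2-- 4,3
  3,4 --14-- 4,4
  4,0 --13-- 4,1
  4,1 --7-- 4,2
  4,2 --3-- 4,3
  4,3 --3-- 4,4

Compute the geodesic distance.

Shortest path: 3,4 → 3,3 → 3,2 → 3,1 → 3,0 → 2,0, total weight = 40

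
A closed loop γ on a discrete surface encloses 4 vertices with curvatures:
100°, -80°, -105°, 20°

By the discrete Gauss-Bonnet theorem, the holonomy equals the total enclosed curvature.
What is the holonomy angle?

Holonomy = total enclosed curvature = 100° + (-80°) + (-105°) + 20° = -65°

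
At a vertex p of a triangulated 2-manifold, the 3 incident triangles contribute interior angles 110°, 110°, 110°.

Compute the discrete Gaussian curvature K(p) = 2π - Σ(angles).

Sum of angles = 330°. K = 360° - 330° = 30° = π/6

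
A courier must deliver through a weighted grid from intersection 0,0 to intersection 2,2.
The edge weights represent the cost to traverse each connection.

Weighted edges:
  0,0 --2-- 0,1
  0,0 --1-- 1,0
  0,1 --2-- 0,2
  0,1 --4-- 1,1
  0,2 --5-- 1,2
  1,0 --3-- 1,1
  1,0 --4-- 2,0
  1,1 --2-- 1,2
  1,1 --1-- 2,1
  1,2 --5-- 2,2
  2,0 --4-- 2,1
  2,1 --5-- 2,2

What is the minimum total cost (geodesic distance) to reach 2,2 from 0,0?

Shortest path: 0,0 → 1,0 → 1,1 → 2,1 → 2,2, total weight = 10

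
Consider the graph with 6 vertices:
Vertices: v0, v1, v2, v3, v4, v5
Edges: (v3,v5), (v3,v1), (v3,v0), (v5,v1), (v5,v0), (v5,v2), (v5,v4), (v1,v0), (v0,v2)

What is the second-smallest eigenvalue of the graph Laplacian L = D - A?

Degrees: deg(v0) = 4, deg(v1) = 3, deg(v2) = 2, deg(v3) = 3, deg(v4) = 1, deg(v5) = 5.
L = D − A with rows/columns ordered (v0, v1, v2, v3, v4, v5):
  [ 4, -1, -1, -1,  0, -1]
  [-1,  3,  0, -1,  0, -1]
  [-1,  0,  2,  0,  0, -1]
  [-1, -1,  0,  3,  0, -1]
  [ 0,  0,  0,  0,  1, -1]
  [-1, -1, -1, -1, -1,  5]
Characteristic polynomial: det(λI − L) = λ(λ − 1)(λ − 2)(λ − 4)(λ − 5)(λ − 6).
Roots: λ = 0; (λ − 1) = 0 ⇒ λ = 1; (λ − 2) = 0 ⇒ λ = 2; (λ − 4) = 0 ⇒ λ = 4; (λ − 5) = 0 ⇒ λ = 5; (λ − 6) = 0 ⇒ λ = 6.
(Check: the roots sum (with multiplicity) to 18, matching trace L = Σdeg = 2·9 = 18.)
Laplacian eigenvalues: [0.0, 1.0, 2.0, 4.0, 5.0, 6.0]. Algebraic connectivity (smallest non-zero eigenvalue) = 1.0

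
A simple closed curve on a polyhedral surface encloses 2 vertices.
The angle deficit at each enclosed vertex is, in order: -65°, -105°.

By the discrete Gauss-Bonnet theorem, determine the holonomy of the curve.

Holonomy = total enclosed curvature = (-65°) + (-105°) = -170°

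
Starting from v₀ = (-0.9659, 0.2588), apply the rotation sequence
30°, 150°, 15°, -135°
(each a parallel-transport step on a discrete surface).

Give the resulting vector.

Total rotation: 30° + 150° + 15° + (-135°) = 60°. Final vector: (-0.7071, -0.7071)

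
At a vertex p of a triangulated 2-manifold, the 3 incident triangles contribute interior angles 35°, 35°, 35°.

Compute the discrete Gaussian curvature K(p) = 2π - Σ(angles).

Sum of angles = 105°. K = 360° - 105° = 255° = 17π/12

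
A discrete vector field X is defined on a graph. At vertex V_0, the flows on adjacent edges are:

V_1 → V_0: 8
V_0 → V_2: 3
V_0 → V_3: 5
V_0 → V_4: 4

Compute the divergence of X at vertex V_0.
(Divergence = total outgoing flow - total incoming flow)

Divergence = sum of outgoing flows = (-8) + 3 + 5 + 4 = 4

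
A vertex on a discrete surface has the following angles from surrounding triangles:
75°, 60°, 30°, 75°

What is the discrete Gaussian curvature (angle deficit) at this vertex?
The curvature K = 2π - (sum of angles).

Sum of angles = 240°. K = 360° - 240° = 120°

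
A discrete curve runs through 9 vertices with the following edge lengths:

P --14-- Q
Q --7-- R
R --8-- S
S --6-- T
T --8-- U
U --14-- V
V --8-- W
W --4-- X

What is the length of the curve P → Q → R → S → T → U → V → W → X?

Arc length = 14 + 7 + 8 + 6 + 8 + 14 + 8 + 4 = 69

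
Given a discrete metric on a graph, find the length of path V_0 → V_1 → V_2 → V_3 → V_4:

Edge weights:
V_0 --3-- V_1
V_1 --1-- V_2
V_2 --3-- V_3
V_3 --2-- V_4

Arc length = 3 + 1 + 3 + 2 = 9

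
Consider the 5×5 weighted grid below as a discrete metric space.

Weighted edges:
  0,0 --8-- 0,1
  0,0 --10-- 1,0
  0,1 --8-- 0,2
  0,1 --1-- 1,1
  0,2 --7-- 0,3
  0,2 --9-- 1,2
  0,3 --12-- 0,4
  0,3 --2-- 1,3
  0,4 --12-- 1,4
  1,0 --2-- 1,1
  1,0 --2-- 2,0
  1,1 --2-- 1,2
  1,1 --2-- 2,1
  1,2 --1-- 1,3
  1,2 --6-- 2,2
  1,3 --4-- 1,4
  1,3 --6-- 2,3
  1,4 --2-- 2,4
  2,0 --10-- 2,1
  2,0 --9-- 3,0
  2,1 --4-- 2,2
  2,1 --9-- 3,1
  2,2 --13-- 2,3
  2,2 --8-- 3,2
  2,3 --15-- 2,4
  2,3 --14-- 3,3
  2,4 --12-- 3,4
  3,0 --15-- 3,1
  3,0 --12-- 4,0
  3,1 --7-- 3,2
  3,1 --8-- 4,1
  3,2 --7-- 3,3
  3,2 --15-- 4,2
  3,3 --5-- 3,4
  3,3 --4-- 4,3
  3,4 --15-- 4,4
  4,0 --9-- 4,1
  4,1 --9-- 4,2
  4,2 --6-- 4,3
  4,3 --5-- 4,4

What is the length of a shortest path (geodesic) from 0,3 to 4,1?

Shortest path: 0,3 → 1,3 → 1,2 → 1,1 → 2,1 → 3,1 → 4,1, total weight = 24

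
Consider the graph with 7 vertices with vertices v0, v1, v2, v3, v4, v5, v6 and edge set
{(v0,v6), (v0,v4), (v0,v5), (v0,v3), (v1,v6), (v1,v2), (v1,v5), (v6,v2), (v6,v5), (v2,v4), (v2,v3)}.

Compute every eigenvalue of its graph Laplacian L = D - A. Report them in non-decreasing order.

Degrees: deg(v0) = 4, deg(v1) = 3, deg(v2) = 4, deg(v3) = 2, deg(v4) = 2, deg(v5) = 3, deg(v6) = 4.
L = D − A with rows/columns ordered (v0, v1, v2, v3, v4, v5, v6):
  [ 4,  0,  0, -1, -1, -1, -1]
  [ 0,  3, -1,  0,  0, -1, -1]
  [ 0, -1,  4, -1, -1,  0, -1]
  [-1,  0, -1,  2,  0,  0,  0]
  [-1,  0, -1,  0,  2,  0,  0]
  [-1, -1,  0,  0,  0,  3, -1]
  [-1, -1, -1,  0,  0, -1,  4]
Characteristic polynomial: det(λI − L) = λ(λ² − 6λ + 7)(λ − 2)(λ − 3)(λ − 5)(λ − 6).
Roots: λ = 0; (λ² − 6λ + 7) = 0 ⇒ λ = 3 ± √2 ≈ 1.5858, 4.4142; (λ − 2) = 0 ⇒ λ = 2; (λ − 3) = 0 ⇒ λ = 3; (λ − 5) = 0 ⇒ λ = 5; (λ − 6) = 0 ⇒ λ = 6.
(Check: the roots sum (with multiplicity) to 22, matching trace L = Σdeg = 2·11 = 22.)
Laplacian eigenvalues (increasing order): [0.0, 1.5858, 2.0, 3.0, 4.4142, 5.0, 6.0]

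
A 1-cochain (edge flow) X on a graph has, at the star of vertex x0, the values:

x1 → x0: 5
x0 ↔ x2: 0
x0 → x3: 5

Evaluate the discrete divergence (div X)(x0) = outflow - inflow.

Divergence = sum of outgoing flows = (-5) + 0 + 5 = 0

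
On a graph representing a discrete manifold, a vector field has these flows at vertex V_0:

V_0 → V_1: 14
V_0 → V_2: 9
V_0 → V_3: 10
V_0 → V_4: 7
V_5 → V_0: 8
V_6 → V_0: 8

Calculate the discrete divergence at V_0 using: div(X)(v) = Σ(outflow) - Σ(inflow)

Divergence = sum of outgoing flows = 14 + 9 + 10 + 7 + (-8) + (-8) = 24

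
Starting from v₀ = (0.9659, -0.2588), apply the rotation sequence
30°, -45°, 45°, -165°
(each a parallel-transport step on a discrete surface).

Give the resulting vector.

Total rotation: 30° + (-45°) + 45° + (-165°) = -135°. Final vector: (-0.8660, -0.5000)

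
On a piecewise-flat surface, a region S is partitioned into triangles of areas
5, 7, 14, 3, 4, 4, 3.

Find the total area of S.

5 + 7 + 14 + 3 + 4 + 4 + 3 = 40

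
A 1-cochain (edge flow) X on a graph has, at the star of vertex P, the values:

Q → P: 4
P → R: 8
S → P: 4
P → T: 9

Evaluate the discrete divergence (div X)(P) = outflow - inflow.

Divergence = sum of outgoing flows = (-4) + 8 + (-4) + 9 = 9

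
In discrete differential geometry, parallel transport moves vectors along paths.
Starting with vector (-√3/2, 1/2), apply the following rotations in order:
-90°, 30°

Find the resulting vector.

Total rotation: (-90°) + 30° = -60°. Final vector: (0, 1)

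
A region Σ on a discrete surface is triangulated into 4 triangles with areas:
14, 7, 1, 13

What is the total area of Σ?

14 + 7 + 1 + 13 = 35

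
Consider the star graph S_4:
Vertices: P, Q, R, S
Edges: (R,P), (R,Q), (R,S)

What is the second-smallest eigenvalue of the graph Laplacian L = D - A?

The star S_4 is the complete bipartite graph K_{1,3} (one hub of degree 3, 3 leaves of degree 1). The Laplacian spectrum of K_{p,q} is 0, p (multiplicity q−1), q (multiplicity p−1), p+q. With p = 1, q = 3: 0 once, 1 with multiplicity 2, and 4 once. (Check: trace L = sum of degrees = 6 = 2·1 + 4.)
Laplacian eigenvalues: [0.0, 1.0, 1.0, 4.0]. Algebraic connectivity (smallest non-zero eigenvalue) = 1.0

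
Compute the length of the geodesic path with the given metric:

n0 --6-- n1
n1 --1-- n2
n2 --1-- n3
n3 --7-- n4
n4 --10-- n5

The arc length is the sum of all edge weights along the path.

Arc length = 6 + 1 + 1 + 7 + 10 = 25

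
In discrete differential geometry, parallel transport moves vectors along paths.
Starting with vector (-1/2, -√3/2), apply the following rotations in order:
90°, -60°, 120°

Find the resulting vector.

Total rotation: 90° + (-60°) + 120° = 150°. Final vector: (0.8660, 0.5000)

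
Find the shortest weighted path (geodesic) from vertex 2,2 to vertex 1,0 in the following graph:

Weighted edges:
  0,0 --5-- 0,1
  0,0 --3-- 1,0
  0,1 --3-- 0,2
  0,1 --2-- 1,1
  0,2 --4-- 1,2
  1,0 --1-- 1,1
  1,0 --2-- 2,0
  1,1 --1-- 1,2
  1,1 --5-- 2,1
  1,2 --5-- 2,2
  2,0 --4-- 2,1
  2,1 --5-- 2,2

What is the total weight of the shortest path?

Shortest path: 2,2 → 1,2 → 1,1 → 1,0, total weight = 7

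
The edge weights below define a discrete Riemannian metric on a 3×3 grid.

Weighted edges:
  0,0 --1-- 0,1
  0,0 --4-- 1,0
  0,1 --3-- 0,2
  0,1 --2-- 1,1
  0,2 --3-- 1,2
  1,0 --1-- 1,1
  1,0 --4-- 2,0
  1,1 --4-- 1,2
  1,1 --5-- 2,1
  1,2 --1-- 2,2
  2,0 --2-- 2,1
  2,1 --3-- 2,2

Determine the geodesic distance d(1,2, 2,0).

Shortest path: 1,2 → 2,2 → 2,1 → 2,0, total weight = 6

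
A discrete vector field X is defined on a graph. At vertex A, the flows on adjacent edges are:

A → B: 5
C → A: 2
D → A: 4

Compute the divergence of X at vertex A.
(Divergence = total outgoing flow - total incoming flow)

Divergence = sum of outgoing flows = 5 + (-2) + (-4) = -1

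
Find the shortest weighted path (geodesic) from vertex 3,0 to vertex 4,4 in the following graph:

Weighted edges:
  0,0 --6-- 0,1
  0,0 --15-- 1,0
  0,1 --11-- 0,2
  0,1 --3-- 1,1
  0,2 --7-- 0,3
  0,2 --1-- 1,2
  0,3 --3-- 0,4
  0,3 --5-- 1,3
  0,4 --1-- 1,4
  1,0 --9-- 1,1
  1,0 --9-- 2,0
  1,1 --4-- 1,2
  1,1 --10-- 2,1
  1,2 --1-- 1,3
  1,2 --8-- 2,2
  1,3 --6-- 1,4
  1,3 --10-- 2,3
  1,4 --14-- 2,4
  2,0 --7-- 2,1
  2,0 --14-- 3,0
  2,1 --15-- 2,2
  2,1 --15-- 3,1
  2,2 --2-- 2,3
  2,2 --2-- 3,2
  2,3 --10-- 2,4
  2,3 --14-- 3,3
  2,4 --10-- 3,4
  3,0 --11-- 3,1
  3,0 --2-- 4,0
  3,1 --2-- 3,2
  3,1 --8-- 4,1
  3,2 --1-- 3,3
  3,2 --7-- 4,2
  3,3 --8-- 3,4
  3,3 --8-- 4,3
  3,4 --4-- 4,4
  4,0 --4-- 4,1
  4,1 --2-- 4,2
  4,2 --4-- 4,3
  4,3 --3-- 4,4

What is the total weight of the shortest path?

Shortest path: 3,0 → 4,0 → 4,1 → 4,2 → 4,3 → 4,4, total weight = 15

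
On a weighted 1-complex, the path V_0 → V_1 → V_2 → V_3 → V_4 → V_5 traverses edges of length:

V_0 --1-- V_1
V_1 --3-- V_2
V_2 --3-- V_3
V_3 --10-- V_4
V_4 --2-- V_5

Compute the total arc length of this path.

Arc length = 1 + 3 + 3 + 10 + 2 = 19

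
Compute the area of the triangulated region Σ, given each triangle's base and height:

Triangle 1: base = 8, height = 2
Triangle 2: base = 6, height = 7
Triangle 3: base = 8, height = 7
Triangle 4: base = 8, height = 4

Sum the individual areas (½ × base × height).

(1/2)×8×2 + (1/2)×6×7 + (1/2)×8×7 + (1/2)×8×4 = 73.0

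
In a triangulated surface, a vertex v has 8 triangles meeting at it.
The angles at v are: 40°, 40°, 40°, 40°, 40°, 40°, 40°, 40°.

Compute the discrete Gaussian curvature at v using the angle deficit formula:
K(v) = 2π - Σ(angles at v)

Sum of angles = 320°. K = 360° - 320° = 40°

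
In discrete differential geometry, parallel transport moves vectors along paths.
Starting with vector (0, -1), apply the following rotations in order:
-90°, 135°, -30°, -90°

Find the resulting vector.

Total rotation: (-90°) + 135° + (-30°) + (-90°) = -75°. Final vector: (-0.9659, -0.2588)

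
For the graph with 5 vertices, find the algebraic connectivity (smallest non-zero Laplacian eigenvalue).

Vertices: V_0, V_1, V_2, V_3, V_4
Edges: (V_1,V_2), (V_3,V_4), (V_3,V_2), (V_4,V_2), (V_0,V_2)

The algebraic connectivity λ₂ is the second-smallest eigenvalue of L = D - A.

Degrees: deg(V_0) = 1, deg(V_1) = 1, deg(V_2) = 4, deg(V_3) = 2, deg(V_4) = 2.
L = D − A with rows/columns ordered (V_0, V_1, V_2, V_3, V_4):
  [ 1,  0, -1,  0,  0]
  [ 0,  1, -1,  0,  0]
  [-1, -1,  4, -1, -1]
  [ 0,  0, -1,  2, -1]
  [ 0,  0, -1, -1,  2]
Characteristic polynomial: det(λI − L) = λ(λ − 1)²(λ − 3)(λ − 5).
Roots: λ = 0; (λ − 1) = 0 ⇒ λ = 1 (multiplicity 2); (λ − 3) = 0 ⇒ λ = 3; (λ − 5) = 0 ⇒ λ = 5.
(Check: the roots sum (with multiplicity) to 10, matching trace L = Σdeg = 2·5 = 10.)
Laplacian eigenvalues: [0.0, 1.0, 1.0, 3.0, 5.0]. Algebraic connectivity (smallest non-zero eigenvalue) = 1.0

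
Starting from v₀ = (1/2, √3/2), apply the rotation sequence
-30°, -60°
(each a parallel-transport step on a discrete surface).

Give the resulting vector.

Total rotation: (-30°) + (-60°) = -90°. Final vector: (0.8660, -0.5000)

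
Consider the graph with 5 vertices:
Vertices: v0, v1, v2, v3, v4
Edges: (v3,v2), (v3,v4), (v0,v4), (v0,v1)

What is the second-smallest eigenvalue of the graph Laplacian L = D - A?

Degrees: deg(v0) = 2, deg(v1) = 1, deg(v2) = 1, deg(v3) = 2, deg(v4) = 2.
L = D − A with rows/columns ordered (v0, v1, v2, v3, v4):
  [ 2, -1,  0,  0, -1]
  [-1,  1,  0,  0,  0]
  [ 0,  0,  1, -1,  0]
  [ 0,  0, -1,  2, -1]
  [-1,  0,  0, -1,  2]
Characteristic polynomial: det(λI − L) = λ(λ² − 3λ + 1)(λ² − 5λ + 5).
Roots: λ = 0; (λ² − 3λ + 1) = 0 ⇒ λ = (3 ± √5)/2 ≈ 0.382, 2.618; (λ² − 5λ + 5) = 0 ⇒ λ = (5 ± √5)/2 ≈ 1.382, 3.618.
(Check: the roots sum (with multiplicity) to 8, matching trace L = Σdeg = 2·4 = 8.)
Laplacian eigenvalues: [0.0, 0.382, 1.382, 2.618, 3.618]. Algebraic connectivity (smallest non-zero eigenvalue) = 0.382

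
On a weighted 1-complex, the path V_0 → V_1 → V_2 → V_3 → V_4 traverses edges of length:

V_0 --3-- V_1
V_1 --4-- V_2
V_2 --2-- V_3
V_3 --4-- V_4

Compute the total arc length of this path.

Arc length = 3 + 4 + 2 + 4 = 13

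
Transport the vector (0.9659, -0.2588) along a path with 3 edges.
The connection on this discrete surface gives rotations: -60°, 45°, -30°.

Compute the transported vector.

Total rotation: (-60°) + 45° + (-30°) = -45°. Final vector: (0.5000, -0.8660)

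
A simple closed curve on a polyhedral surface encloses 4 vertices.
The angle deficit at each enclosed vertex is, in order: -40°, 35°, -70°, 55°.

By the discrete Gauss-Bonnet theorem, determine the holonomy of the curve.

Holonomy = total enclosed curvature = (-40°) + 35° + (-70°) + 55° = -20°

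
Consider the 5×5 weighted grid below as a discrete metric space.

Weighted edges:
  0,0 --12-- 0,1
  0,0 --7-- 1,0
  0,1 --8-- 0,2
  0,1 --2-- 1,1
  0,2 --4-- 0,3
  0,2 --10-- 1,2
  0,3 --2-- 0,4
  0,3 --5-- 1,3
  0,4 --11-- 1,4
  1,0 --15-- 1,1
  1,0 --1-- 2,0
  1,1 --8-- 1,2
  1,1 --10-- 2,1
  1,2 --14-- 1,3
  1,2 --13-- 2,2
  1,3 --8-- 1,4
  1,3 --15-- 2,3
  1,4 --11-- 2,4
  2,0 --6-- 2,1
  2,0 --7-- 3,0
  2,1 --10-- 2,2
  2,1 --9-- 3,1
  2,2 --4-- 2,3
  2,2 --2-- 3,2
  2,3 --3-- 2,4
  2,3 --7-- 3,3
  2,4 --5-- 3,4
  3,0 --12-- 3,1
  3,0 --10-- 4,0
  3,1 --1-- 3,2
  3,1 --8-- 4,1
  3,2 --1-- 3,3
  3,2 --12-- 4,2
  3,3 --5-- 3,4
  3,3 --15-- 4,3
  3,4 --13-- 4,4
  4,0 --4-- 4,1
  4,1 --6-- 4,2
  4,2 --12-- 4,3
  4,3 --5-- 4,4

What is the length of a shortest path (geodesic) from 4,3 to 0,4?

Shortest path: 4,3 → 3,3 → 2,3 → 1,3 → 0,3 → 0,4, total weight = 44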